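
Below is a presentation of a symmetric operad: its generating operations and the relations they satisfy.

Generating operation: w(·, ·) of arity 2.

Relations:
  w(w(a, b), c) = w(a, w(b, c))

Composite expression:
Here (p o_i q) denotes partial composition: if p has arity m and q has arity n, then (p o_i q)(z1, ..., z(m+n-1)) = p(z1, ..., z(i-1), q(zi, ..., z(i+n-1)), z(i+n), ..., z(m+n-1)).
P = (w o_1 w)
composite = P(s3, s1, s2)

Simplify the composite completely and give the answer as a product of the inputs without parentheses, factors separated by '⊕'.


s3 ⊕ s1 ⊕ s2


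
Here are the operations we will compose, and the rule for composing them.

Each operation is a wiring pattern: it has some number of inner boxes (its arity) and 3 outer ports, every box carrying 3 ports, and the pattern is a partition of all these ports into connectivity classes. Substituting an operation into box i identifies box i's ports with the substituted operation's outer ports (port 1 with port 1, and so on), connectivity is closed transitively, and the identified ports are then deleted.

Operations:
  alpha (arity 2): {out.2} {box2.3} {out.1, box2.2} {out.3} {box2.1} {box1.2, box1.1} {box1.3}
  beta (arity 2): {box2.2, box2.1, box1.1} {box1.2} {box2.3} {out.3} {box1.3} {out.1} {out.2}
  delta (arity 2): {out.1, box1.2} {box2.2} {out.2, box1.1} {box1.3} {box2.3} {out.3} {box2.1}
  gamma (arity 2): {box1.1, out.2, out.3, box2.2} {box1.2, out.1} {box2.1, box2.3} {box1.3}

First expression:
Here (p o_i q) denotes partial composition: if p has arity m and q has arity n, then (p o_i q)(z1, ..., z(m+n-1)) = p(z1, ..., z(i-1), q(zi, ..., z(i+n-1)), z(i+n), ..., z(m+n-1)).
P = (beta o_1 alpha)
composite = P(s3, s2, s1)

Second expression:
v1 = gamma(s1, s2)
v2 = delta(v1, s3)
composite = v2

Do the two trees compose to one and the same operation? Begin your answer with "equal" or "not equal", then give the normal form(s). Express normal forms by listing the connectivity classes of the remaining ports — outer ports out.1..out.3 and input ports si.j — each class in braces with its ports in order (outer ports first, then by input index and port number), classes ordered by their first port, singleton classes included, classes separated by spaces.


Reducing the first expression gives {out.1} {out.2} {out.3} {s1.1, s1.2, s2.2} {s1.3} {s2.1} {s2.3} {s3.1, s3.2} {s3.3}
Reducing the second expression gives {out.1, s1.1, s2.2} {out.2, s1.2} {out.3} {s1.3} {s2.1, s2.3} {s3.1} {s3.2} {s3.3}
The normal forms differ: not equal.

not equal; first: {out.1} {out.2} {out.3} {s1.1, s1.2, s2.2} {s1.3} {s2.1} {s2.3} {s3.1, s3.2} {s3.3}; second: {out.1, s1.1, s2.2} {out.2, s1.2} {out.3} {s1.3} {s2.1, s2.3} {s3.1} {s3.2} {s3.3}


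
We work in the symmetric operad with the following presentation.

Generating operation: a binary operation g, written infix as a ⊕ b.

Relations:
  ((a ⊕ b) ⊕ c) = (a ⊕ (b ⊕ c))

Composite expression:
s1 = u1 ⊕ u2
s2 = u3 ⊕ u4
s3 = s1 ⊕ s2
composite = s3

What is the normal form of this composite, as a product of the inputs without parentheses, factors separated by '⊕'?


u1 ⊕ u2 ⊕ u3 ⊕ u4

Every regrouping of g is equal, so read the u-inputs in written order.
(u1 ⊕ u2) collapses to u1 ⊕ u2
(u3 ⊕ u4) collapses to u3 ⊕ u4
((u1 ⊕ u2) ⊕ (u3 ⊕ u4)) collapses to u1 ⊕ u2 ⊕ u3 ⊕ u4


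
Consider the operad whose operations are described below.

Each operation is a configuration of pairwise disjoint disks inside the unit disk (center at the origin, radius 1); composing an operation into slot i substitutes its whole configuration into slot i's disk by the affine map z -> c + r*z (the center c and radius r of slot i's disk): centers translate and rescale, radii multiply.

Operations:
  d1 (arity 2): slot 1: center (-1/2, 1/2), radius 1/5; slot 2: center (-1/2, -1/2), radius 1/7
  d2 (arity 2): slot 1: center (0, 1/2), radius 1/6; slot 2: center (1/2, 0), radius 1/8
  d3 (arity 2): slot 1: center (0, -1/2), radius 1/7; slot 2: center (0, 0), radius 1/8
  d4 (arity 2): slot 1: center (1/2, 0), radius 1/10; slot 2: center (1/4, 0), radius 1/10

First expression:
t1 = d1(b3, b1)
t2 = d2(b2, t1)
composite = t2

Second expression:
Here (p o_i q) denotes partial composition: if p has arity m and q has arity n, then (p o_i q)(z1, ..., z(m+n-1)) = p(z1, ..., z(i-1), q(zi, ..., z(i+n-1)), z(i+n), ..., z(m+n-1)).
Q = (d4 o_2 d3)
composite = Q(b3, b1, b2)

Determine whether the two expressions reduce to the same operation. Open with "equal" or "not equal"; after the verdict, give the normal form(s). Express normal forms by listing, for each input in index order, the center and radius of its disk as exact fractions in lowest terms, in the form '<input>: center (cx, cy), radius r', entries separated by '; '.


not equal; first: b1: center (7/16, -1/16), radius 1/56; b2: center (0, 1/2), radius 1/6; b3: center (7/16, 1/16), radius 1/40; second: b1: center (1/4, -1/20), radius 1/70; b2: center (1/4, 0), radius 1/80; b3: center (1/2, 0), radius 1/10


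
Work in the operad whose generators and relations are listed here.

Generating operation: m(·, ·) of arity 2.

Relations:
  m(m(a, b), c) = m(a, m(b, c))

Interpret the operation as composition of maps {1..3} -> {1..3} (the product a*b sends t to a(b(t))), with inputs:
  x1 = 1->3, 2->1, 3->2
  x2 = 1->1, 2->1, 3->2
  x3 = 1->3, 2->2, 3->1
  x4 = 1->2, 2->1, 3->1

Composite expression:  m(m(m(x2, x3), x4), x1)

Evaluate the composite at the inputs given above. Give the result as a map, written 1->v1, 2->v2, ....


m(x2, x3) = 1->2, 2->1, 3->1
m(m(x2, x3), x4) = 1->1, 2->2, 3->2
m(m(m(x2, x3), x4), x1) = 1->2, 2->1, 3->2

1->2, 2->1, 3->2


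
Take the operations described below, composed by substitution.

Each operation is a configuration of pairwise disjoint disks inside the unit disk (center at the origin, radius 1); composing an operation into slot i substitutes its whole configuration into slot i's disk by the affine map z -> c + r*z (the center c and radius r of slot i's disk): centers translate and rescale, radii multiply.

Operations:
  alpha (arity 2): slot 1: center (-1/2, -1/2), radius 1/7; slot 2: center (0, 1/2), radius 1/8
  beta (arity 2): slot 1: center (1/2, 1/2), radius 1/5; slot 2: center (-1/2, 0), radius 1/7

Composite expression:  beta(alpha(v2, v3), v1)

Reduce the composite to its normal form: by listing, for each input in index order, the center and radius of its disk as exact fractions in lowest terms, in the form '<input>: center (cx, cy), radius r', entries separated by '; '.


Nesting under beta composes maps z -> c + r*z down each v-path.
input v2: composing its 2 substitution steps yields center (2/5, 2/5), radius 1/35
input v3: composing its 2 substitution steps yields center (1/2, 3/5), radius 1/40
input v1: composing its 1 substitution step yields center (-1/2, 0), radius 1/7

v1: center (-1/2, 0), radius 1/7; v2: center (2/5, 2/5), radius 1/35; v3: center (1/2, 3/5), radius 1/40


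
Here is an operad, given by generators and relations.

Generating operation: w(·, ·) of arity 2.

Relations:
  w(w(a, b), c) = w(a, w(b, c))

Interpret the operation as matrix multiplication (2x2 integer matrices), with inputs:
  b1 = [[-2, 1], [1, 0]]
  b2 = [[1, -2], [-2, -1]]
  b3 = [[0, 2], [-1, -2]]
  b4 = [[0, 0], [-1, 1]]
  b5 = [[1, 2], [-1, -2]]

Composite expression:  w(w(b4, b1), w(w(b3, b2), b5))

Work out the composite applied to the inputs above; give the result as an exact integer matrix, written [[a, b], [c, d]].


w(b4, b1) = [[0, 0], [3, -1]]
w(b3, b2) = [[-4, -2], [3, 4]]
w(w(b3, b2), b5) = [[-2, -4], [-1, -2]]
w(w(b4, b1), w(w(b3, b2), b5)) = [[0, 0], [-5, -10]]

[[0, 0], [-5, -10]]


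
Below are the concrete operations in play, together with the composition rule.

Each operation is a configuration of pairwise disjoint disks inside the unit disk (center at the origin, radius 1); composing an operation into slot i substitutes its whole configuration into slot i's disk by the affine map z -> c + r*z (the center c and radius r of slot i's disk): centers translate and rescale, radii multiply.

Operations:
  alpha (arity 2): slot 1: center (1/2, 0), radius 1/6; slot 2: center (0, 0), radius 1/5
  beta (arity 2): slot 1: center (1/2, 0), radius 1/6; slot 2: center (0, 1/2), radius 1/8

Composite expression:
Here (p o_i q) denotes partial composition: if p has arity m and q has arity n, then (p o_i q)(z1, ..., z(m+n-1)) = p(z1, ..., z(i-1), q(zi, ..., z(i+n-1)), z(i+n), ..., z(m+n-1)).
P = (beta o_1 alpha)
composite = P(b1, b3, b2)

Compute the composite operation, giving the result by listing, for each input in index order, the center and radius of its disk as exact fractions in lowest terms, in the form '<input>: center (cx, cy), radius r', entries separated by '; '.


b1: center (7/12, 0), radius 1/36; b2: center (0, 1/2), radius 1/8; b3: center (1/2, 0), radius 1/30

Below beta, radii multiply path by path; the b-disk centers shift.
for b1, the 2-step affine chain lands on center (7/12, 0), radius 1/36
for b3, the 2-step affine chain lands on center (1/2, 0), radius 1/30
for b2, the 1-step affine chain lands on center (0, 1/2), radius 1/8


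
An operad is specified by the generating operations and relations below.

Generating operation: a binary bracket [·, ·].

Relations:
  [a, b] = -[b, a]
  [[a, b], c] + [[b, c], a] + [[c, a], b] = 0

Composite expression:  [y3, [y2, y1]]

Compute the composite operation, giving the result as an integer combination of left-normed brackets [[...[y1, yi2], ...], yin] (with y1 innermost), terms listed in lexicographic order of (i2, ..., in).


[[y1, y2], y3]

A multilinear Lie element is pinned by y1-initial words (y1 innermost).
Composite bracket: [y3, [y2, y1]]
Full expansion: 4 signed words from ab - ba (2^2 = 4).
Collect the words opening with y1:
  y1y2y3 appears with sign +1, giving the term +[[y1, y2], y3]


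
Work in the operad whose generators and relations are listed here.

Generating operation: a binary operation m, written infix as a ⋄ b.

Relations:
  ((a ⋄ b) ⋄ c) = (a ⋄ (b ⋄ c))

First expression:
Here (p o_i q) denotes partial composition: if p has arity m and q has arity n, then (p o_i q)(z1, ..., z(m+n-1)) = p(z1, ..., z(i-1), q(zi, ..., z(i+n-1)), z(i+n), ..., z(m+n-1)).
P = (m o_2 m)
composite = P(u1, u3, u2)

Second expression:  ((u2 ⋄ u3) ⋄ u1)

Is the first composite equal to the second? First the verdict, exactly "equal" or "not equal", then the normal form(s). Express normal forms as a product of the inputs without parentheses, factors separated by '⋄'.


not equal; first: u1 ⋄ u3 ⋄ u2; second: u2 ⋄ u3 ⋄ u1

The first composite normalizes to u1 ⋄ u3 ⋄ u2
The second composite normalizes to u2 ⋄ u3 ⋄ u1
The forms do not match — not equal.


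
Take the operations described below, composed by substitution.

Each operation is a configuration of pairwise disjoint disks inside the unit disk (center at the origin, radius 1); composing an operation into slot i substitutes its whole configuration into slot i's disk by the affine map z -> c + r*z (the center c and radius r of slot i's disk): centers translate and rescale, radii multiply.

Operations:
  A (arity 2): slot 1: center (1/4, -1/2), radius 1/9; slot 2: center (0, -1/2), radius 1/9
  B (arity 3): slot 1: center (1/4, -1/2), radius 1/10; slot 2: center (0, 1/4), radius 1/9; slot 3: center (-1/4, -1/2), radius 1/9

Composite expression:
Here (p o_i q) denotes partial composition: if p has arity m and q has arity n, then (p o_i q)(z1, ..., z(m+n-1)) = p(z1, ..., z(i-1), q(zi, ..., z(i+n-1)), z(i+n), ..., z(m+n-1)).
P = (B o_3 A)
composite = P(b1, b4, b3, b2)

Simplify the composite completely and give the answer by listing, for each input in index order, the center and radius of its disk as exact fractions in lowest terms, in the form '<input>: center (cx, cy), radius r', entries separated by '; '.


Nesting under B composes maps z -> c + r*z down each b-path.
b1: after 1 affine step, its disk has center (1/4, -1/2), radius 1/10
b4: after 1 affine step, its disk has center (0, 1/4), radius 1/9
b3: after 2 affine steps, its disk has center (-2/9, -5/9), radius 1/81
b2: after 2 affine steps, its disk has center (-1/4, -5/9), radius 1/81

b1: center (1/4, -1/2), radius 1/10; b2: center (-1/4, -5/9), radius 1/81; b3: center (-2/9, -5/9), radius 1/81; b4: center (0, 1/4), radius 1/9


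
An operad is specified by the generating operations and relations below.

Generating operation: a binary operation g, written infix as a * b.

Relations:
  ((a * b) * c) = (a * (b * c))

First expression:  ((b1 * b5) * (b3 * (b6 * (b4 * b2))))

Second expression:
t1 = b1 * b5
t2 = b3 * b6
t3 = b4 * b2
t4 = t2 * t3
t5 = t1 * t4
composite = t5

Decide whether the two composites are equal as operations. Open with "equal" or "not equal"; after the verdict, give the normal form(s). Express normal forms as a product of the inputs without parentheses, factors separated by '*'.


equal; the common form is b1 * b5 * b3 * b6 * b4 * b2

Reducing the first expression gives b1 * b5 * b3 * b6 * b4 * b2
Reducing the second expression gives b1 * b5 * b3 * b6 * b4 * b2
The normal forms match — equal.


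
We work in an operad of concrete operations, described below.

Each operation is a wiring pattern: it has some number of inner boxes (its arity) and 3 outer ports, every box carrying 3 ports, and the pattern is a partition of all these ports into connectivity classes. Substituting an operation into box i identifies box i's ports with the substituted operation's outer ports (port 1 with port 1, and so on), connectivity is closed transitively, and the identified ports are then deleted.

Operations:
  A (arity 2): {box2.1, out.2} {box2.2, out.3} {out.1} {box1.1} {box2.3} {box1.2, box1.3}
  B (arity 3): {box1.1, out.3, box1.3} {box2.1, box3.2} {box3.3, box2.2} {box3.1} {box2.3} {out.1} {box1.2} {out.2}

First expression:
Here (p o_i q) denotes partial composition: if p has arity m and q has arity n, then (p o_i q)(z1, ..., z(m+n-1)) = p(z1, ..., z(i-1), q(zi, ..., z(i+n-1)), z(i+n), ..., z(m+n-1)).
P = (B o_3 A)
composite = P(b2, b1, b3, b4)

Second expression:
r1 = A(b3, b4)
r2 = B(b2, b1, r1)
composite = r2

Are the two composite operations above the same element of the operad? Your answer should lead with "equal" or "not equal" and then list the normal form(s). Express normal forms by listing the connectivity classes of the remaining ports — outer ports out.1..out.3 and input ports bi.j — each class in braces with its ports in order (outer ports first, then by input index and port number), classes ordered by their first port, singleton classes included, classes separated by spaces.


equal; both compose to {out.1} {out.2} {out.3, b2.1, b2.3} {b1.1, b4.1} {b1.2, b4.2} {b1.3} {b2.2} {b3.1} {b3.2, b3.3} {b4.3}

The first expression reduces to {out.1} {out.2} {out.3, b2.1, b2.3} {b1.1, b4.1} {b1.2, b4.2} {b1.3} {b2.2} {b3.1} {b3.2, b3.3} {b4.3}
The second expression reduces to {out.1} {out.2} {out.3, b2.1, b2.3} {b1.1, b4.1} {b1.2, b4.2} {b1.3} {b2.2} {b3.1} {b3.2, b3.3} {b4.3}
Identical normal forms: equal.


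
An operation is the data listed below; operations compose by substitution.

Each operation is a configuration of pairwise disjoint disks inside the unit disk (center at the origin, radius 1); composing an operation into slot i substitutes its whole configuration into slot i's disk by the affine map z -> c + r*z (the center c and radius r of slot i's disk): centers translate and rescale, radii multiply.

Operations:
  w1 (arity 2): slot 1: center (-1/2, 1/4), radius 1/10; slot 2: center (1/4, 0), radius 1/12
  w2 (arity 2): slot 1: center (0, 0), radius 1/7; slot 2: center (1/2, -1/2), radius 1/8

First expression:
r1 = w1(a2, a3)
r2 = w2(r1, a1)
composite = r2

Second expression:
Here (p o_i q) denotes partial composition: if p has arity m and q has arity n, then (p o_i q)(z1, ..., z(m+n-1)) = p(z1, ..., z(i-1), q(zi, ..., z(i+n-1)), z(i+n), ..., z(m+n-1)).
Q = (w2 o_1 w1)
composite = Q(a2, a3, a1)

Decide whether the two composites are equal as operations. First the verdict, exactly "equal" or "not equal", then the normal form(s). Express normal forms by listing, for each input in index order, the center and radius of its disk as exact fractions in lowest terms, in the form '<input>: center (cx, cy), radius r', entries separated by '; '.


equal; both compose to a1: center (1/2, -1/2), radius 1/8; a2: center (-1/14, 1/28), radius 1/70; a3: center (1/28, 0), radius 1/84

Normal form of the first expression: a1: center (1/2, -1/2), radius 1/8; a2: center (-1/14, 1/28), radius 1/70; a3: center (1/28, 0), radius 1/84
Normal form of the second expression: a1: center (1/2, -1/2), radius 1/8; a2: center (-1/14, 1/28), radius 1/70; a3: center (1/28, 0), radius 1/84
Same normal form: equal.


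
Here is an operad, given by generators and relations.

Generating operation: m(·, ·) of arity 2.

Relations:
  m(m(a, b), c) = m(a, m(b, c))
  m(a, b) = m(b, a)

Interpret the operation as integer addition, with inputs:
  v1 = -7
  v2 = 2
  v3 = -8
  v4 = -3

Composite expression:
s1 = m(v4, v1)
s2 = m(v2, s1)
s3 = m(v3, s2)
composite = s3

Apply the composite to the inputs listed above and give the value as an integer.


-16

m(v4, v1) = -10
m(v2, m(v4, v1)) = -8
m(v3, m(v2, m(v4, v1))) = -16


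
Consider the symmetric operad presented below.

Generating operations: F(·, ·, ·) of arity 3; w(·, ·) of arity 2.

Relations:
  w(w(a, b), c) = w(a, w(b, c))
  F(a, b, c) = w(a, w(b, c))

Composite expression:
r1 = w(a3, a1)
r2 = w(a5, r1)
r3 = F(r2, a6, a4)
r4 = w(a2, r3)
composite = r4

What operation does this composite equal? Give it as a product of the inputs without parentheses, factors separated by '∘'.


Under associativity of w, the answer is the a's in reading order.
w(a3, a1) unparenthesizes to a3 ∘ a1
w(a5, w(a3, a1)) unparenthesizes to a5 ∘ a3 ∘ a1
F(w(a5, w(a3, a1)), a6, a4) unparenthesizes to a5 ∘ a3 ∘ a1 ∘ a6 ∘ a4
w(a2, F(w(a5, w(a3, a1)), a6, a4)) unparenthesizes to a2 ∘ a5 ∘ a3 ∘ a1 ∘ a6 ∘ a4

a2 ∘ a5 ∘ a3 ∘ a1 ∘ a6 ∘ a4


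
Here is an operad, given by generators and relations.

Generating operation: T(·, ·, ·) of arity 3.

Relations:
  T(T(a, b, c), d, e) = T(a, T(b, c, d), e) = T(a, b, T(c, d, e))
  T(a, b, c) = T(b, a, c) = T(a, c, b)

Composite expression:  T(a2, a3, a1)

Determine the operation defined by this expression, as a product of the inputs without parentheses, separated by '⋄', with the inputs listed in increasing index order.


a1 ⋄ a2 ⋄ a3

Key point: T commutes, so take the a-inputs in any fixed order.
T(a2, a3, a1) collapses to a2 ⋄ a3 ⋄ a1
commutativity sorts the factors: a1 ⋄ a2 ⋄ a3


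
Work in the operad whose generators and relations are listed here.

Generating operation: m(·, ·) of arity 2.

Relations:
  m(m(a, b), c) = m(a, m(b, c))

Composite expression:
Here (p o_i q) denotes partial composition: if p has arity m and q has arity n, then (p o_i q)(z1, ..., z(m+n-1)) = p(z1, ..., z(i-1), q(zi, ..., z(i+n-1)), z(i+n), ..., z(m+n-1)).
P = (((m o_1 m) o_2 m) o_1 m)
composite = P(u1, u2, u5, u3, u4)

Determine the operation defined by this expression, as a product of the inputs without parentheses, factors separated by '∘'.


Under associativity of m, the answer is the u's in reading order.
m(u1, u2) unparenthesizes to u1 ∘ u2
m(u5, u3) unparenthesizes to u5 ∘ u3
m(m(u1, u2), m(u5, u3)) unparenthesizes to u1 ∘ u2 ∘ u5 ∘ u3
m(m(m(u1, u2), m(u5, u3)), u4) unparenthesizes to u1 ∘ u2 ∘ u5 ∘ u3 ∘ u4

u1 ∘ u2 ∘ u5 ∘ u3 ∘ u4


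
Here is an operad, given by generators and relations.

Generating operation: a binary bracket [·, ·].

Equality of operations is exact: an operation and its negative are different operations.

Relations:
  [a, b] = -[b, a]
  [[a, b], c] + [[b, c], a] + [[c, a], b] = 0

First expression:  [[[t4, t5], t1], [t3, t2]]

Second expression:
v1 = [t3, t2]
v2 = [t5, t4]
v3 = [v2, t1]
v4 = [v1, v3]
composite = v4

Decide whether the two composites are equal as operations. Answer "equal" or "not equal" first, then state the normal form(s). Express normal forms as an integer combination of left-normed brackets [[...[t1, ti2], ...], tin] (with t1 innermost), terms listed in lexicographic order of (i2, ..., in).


equal; the common form is [[[[t1, t4], t5], t2], t3] - [[[[t1, t4], t5], t3], t2] - [[[[t1, t5], t4], t2], t3] + [[[[t1, t5], t4], t3], t2]


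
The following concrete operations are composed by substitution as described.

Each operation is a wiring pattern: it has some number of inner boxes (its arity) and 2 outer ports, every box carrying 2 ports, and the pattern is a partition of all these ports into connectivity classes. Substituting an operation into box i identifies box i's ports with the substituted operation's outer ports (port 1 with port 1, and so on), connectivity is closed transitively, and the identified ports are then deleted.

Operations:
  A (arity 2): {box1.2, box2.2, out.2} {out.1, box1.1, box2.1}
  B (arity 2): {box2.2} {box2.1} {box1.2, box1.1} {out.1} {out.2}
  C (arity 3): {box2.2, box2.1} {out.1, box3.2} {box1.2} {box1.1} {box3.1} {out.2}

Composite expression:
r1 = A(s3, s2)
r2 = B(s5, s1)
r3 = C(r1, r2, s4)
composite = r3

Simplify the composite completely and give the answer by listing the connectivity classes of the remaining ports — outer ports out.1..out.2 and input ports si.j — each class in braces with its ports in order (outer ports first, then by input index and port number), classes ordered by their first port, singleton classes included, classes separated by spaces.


After gluing at C, chains via deleted ports link the s-ports.
composing A on (s3, s2), with out.j its own outer ports: {out.1, s2.1, s3.1} {out.2, s2.2, s3.2}
composing B on (s5, s1), with out.j its own outer ports: {out.1} {out.2} {s1.1} {s1.2} {s5.1, s5.2}
composing C on (s3, s2, s5, s1, s4), with out.j its own outer ports: {out.1, s4.2} {out.2} {s1.1} {s1.2} {s2.1, s3.1} {s2.2, s3.2} {s4.1} {s5.1, s5.2}

{out.1, s4.2} {out.2} {s1.1} {s1.2} {s2.1, s3.1} {s2.2, s3.2} {s4.1} {s5.1, s5.2}


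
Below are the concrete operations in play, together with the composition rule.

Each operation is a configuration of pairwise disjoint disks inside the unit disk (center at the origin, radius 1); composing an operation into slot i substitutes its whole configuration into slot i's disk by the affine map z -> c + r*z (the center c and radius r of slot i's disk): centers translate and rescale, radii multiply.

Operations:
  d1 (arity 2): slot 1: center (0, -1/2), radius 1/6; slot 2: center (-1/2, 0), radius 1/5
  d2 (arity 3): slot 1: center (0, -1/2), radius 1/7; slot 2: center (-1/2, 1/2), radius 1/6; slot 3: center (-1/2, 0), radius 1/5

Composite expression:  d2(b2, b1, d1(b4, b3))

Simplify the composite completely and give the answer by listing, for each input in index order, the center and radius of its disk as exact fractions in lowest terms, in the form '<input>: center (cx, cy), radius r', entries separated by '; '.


Affine substitution under d2: radii multiply and b-centers shift.
tracing b2 down its 1-map path: center (0, -1/2), radius 1/7
tracing b1 down its 1-map path: center (-1/2, 1/2), radius 1/6
tracing b4 down its 2-map path: center (-1/2, -1/10), radius 1/30
tracing b3 down its 2-map path: center (-3/5, 0), radius 1/25

b1: center (-1/2, 1/2), radius 1/6; b2: center (0, -1/2), radius 1/7; b3: center (-3/5, 0), radius 1/25; b4: center (-1/2, -1/10), radius 1/30


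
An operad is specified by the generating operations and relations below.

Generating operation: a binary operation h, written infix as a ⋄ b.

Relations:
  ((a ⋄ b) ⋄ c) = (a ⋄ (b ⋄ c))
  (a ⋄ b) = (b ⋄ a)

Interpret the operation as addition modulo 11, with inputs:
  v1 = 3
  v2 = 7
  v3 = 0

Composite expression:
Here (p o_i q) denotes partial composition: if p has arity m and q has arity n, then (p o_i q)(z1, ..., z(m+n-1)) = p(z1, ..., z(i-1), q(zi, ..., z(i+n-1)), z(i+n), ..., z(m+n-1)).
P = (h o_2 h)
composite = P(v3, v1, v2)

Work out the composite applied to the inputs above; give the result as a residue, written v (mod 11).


(v1 ⋄ v2) = 10
(v3 ⋄ (v1 ⋄ v2)) = 10

10 (mod 11)


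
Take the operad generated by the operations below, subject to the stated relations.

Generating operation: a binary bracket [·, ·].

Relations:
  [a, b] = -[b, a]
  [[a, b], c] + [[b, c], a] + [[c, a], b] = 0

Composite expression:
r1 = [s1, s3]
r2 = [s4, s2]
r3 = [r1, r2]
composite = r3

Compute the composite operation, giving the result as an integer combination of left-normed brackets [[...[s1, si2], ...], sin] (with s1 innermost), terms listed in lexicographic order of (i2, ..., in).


-[[[s1, s3], s2], s4] + [[[s1, s3], s4], s2]


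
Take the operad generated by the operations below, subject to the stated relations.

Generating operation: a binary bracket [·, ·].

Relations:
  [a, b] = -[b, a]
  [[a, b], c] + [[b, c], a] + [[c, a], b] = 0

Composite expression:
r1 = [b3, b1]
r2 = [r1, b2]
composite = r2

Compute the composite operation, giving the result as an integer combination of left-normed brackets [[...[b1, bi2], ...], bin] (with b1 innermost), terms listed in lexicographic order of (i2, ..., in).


Left-normed coefficients sit on the b1-initial expansion words.
Composite bracket: [[b3, b1], b2]
The bracket unfolds into 4 signed words via [a, b] = ab - ba (2^2 = 4).
Coefficients come from the b1-initial words:
  b1b3b2 appears with sign -1, giving the term -[[b1, b3], b2]

-[[b1, b3], b2]


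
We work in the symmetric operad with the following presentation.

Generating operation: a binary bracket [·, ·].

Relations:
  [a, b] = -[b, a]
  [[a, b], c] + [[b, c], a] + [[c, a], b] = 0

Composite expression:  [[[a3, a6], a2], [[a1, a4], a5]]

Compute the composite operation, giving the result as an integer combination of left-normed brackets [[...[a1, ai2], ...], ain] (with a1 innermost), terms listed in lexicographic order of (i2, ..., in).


[[[[[a1, a4], a5], a2], a3], a6] - [[[[[a1, a4], a5], a2], a6], a3] - [[[[[a1, a4], a5], a3], a6], a2] + [[[[[a1, a4], a5], a6], a3], a2]

Expand each bracket as ab - ba; the a1-initial words give the coefficients.
Composite bracket: [[[a3, a6], a2], [[a1, a4], a5]]
Under [a, b] = ab - ba we get 32 signed associative words (2^5 = 32).
Only words starting with a1 matter:
  a1a4a5a2a3a6 appears with sign +1, giving the term +[[[[[a1, a4], a5], a2], a3], a6]
  a1a4a5a2a6a3 appears with sign -1, giving the term -[[[[[a1, a4], a5], a2], a6], a3]
  a1a4a5a3a6a2 appears with sign -1, giving the term -[[[[[a1, a4], a5], a3], a6], a2]
  a1a4a5a6a3a2 appears with sign +1, giving the term +[[[[[a1, a4], a5], a6], a3], a2]


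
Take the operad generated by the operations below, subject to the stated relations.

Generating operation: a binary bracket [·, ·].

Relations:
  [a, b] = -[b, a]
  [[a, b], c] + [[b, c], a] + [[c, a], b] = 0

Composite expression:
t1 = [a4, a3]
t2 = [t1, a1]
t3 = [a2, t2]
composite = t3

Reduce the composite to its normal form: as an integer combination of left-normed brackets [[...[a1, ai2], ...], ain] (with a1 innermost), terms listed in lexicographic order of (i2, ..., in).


Left-normed coefficients sit on the a1-initial expansion words.
Composite bracket: [a2, [[a4, a3], a1]]
The bracket unfolds into 8 signed words via [a, b] = ab - ba (2^3 = 8).
Words beginning with a1 determine it all:
  a1a3a4a2 (sign -1) contributes -[[[a1, a3], a4], a2]
  a1a4a3a2 (sign +1) contributes +[[[a1, a4], a3], a2]

-[[[a1, a3], a4], a2] + [[[a1, a4], a3], a2]


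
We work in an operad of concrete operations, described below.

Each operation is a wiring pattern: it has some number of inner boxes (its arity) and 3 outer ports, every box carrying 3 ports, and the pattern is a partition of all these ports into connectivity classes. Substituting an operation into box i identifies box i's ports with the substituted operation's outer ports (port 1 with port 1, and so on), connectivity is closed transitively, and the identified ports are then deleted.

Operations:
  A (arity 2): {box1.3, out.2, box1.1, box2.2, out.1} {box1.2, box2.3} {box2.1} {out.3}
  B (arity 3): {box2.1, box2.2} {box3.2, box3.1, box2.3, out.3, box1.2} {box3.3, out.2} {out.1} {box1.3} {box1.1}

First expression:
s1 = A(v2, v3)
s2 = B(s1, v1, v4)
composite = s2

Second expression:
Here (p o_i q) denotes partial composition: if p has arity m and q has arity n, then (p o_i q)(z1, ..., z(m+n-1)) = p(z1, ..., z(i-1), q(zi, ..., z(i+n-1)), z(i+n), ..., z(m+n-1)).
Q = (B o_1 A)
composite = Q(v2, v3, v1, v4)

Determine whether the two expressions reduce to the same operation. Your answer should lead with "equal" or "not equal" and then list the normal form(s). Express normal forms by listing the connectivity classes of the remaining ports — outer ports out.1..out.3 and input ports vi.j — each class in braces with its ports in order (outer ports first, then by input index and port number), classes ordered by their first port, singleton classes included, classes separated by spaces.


equal; the common form is {out.1} {out.2, v4.3} {out.3, v1.3, v2.1, v2.3, v3.2, v4.1, v4.2} {v1.1, v1.2} {v2.2, v3.3} {v3.1}


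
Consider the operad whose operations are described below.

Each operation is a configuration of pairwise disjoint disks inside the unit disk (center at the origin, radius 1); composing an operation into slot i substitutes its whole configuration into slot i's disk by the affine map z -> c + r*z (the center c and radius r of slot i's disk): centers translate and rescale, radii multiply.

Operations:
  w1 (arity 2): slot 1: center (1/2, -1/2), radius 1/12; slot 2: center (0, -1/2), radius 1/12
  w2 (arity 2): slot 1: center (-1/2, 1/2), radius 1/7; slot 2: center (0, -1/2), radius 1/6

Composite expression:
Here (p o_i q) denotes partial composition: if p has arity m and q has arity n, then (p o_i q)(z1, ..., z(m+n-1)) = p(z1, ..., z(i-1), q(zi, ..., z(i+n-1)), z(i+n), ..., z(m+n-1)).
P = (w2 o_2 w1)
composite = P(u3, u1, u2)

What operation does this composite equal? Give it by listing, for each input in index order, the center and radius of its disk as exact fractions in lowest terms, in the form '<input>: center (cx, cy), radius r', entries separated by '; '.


u1: center (1/12, -7/12), radius 1/72; u2: center (0, -7/12), radius 1/72; u3: center (-1/2, 1/2), radius 1/7

Only the slot chain above each u matters under w2; compose those maps.
input u3: applying the 1 nested substitution gives center (-1/2, 1/2), radius 1/7
input u1: applying the 2 nested substitutions gives center (1/12, -7/12), radius 1/72
input u2: applying the 2 nested substitutions gives center (0, -7/12), radius 1/72


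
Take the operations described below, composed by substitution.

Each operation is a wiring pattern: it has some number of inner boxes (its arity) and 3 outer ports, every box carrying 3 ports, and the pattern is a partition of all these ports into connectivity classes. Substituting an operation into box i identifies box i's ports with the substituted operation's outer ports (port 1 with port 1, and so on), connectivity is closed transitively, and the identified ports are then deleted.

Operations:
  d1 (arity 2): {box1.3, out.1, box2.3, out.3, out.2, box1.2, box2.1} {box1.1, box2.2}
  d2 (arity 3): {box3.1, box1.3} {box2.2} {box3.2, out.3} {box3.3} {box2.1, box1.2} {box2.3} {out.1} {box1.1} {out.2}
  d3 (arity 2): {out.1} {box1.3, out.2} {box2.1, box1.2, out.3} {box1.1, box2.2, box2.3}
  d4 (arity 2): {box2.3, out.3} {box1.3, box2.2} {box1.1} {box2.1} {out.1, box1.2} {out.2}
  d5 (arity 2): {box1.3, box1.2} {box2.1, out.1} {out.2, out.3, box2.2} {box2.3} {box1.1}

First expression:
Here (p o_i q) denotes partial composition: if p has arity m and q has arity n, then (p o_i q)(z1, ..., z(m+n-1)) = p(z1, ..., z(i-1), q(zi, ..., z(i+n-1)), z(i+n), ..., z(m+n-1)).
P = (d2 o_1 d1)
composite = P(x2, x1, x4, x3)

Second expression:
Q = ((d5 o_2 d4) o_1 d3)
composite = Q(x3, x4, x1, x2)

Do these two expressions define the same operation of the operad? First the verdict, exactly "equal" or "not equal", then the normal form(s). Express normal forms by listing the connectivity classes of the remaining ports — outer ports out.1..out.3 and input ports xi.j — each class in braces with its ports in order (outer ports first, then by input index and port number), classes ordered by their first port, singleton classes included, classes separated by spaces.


The first expression reduces to {out.1} {out.2} {out.3, x3.2} {x1.1, x1.3, x2.2, x2.3, x3.1, x4.1} {x1.2, x2.1} {x3.3} {x4.2} {x4.3}
The second expression reduces to {out.1, x1.2} {out.2, out.3} {x1.1} {x1.3, x2.2} {x2.1} {x2.3} {x3.1, x4.2, x4.3} {x3.2, x3.3, x4.1}
The forms do not match — not equal.

not equal; the first gives {out.1} {out.2} {out.3, x3.2} {x1.1, x1.3, x2.2, x2.3, x3.1, x4.1} {x1.2, x2.1} {x3.3} {x4.2} {x4.3} and the second {out.1, x1.2} {out.2, out.3} {x1.1} {x1.3, x2.2} {x2.1} {x2.3} {x3.1, x4.2, x4.3} {x3.2, x3.3, x4.1}


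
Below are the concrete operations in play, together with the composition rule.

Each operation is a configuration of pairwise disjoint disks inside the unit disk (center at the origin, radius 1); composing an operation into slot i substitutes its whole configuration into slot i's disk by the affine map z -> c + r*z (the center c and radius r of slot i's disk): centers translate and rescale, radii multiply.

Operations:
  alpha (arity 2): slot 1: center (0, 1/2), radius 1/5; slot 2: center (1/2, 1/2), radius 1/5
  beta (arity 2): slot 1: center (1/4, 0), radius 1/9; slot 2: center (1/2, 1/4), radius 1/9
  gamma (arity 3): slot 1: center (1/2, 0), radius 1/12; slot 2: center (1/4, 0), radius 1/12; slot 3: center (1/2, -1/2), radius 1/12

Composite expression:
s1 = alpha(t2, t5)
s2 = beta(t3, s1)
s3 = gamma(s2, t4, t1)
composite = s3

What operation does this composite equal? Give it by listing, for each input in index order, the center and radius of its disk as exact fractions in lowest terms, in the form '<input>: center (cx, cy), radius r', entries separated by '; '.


t1: center (1/2, -1/2), radius 1/12; t2: center (13/24, 11/432), radius 1/540; t3: center (25/48, 0), radius 1/108; t4: center (1/4, 0), radius 1/12; t5: center (59/108, 11/432), radius 1/540

Follow each t-input down from gamma: c' goes to c + r*c', radius to r*r'.
for t3, the 2-step affine chain lands on center (25/48, 0), radius 1/108
for t2, the 3-step affine chain lands on center (13/24, 11/432), radius 1/540
for t5, the 3-step affine chain lands on center (59/108, 11/432), radius 1/540
for t4, the 1-step affine chain lands on center (1/4, 0), radius 1/12
for t1, the 1-step affine chain lands on center (1/2, -1/2), radius 1/12


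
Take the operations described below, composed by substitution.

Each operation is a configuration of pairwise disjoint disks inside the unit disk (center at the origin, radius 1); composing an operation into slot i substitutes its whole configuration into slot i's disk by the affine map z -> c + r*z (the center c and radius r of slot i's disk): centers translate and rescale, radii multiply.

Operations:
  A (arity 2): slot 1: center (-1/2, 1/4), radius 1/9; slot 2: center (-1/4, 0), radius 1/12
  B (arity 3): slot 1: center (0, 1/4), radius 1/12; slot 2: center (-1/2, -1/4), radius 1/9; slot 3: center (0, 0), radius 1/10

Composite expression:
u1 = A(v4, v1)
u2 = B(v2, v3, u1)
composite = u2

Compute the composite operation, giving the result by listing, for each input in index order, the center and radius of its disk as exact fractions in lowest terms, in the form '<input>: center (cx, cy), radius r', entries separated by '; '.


v1: center (-1/40, 0), radius 1/120; v2: center (0, 1/4), radius 1/12; v3: center (-1/2, -1/4), radius 1/9; v4: center (-1/20, 1/40), radius 1/90

Only the slot chain above each v matters under B; compose those maps.
v2 passes through 1 substitution, ending at center (0, 1/4), radius 1/12
v3 passes through 1 substitution, ending at center (-1/2, -1/4), radius 1/9
v4 passes through 2 substitutions, ending at center (-1/20, 1/40), radius 1/90
v1 passes through 2 substitutions, ending at center (-1/40, 0), radius 1/120


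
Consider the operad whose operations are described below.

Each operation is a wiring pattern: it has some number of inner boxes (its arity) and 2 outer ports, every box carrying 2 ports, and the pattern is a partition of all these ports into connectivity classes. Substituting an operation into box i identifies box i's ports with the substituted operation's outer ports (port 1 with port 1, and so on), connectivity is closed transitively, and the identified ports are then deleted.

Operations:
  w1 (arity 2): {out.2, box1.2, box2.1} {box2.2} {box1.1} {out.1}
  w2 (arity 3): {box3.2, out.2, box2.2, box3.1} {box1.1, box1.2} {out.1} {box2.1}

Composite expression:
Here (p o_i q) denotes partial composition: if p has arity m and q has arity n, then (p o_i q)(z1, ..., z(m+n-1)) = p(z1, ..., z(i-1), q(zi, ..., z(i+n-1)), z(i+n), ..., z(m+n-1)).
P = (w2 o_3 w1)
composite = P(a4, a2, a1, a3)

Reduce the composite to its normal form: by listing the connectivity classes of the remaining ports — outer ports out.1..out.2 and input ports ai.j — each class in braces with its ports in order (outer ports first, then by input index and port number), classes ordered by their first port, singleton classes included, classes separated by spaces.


{out.1} {out.2, a1.2, a2.2, a3.1} {a1.1} {a2.1} {a3.2} {a4.1, a4.2}

Treat the ports identified at w2 as solder joints: merge, then drop.
w1 over (a1, a3) gives {out.1} {out.2, a1.2, a3.1} {a1.1} {a3.2}, out.j being that stage's outer ports
w2 over (a4, a2, a1, a3) gives {out.1} {out.2, a1.2, a2.2, a3.1} {a1.1} {a2.1} {a3.2} {a4.1, a4.2}, out.j being that stage's outer ports


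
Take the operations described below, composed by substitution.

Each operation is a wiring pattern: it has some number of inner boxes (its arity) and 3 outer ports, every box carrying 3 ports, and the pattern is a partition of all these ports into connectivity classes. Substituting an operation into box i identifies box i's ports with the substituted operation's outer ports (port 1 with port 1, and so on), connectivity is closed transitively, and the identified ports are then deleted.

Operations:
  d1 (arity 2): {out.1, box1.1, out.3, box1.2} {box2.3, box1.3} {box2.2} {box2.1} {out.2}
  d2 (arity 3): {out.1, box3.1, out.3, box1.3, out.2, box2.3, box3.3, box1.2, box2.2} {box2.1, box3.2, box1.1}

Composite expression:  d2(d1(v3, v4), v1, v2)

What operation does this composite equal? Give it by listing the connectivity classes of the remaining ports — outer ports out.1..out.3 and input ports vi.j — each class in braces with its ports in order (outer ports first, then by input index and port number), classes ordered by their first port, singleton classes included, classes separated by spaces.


{out.1, out.2, out.3, v1.1, v1.2, v1.3, v2.1, v2.2, v2.3, v3.1, v3.2} {v3.3, v4.3} {v4.1} {v4.2}


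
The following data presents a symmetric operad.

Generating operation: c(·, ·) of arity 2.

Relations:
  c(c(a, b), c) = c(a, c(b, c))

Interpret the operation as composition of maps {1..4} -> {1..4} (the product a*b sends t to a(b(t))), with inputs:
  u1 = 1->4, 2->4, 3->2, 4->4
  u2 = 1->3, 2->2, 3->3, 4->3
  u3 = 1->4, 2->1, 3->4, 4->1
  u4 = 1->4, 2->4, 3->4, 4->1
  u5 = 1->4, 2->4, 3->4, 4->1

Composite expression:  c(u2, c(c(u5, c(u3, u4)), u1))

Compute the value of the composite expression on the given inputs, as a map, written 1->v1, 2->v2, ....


1->3, 2->3, 3->3, 4->3

c(u3, u4) = 1->1, 2->1, 3->1, 4->4
c(u5, c(u3, u4)) = 1->4, 2->4, 3->4, 4->1
c(c(u5, c(u3, u4)), u1) = 1->1, 2->1, 3->4, 4->1
c(u2, c(c(u5, c(u3, u4)), u1)) = 1->3, 2->3, 3->3, 4->3


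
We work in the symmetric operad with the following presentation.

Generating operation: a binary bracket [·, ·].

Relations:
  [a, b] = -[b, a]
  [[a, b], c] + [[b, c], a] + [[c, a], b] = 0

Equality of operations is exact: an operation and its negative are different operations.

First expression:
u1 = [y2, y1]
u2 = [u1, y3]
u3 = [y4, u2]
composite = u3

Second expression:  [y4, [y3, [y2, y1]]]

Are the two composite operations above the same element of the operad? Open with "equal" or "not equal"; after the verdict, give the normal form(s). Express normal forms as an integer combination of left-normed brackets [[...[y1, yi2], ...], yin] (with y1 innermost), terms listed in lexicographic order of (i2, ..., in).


not equal — first [[[y1, y2], y3], y4], second -[[[y1, y2], y3], y4]

In normal form, the first expression is [[[y1, y2], y3], y4]
In normal form, the second expression is -[[[y1, y2], y3], y4]
They disagree, so not equal.
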